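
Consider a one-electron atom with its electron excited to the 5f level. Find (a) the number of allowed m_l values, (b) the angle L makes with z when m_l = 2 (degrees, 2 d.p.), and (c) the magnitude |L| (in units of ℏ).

7 values; θ(m_l=2) ≈ 54.74°; |L| = 2√3 ℏ ≈ 3.464ℏ

The 5f level has l = 3.
There are 2l+1 = 7 values of m_l.
For m_l = 2: cos θ = 2/√12, θ ≈ 54.74°.
|L| = ℏ√(3·4) = 2√3 ℏ ≈ 3.464ℏ.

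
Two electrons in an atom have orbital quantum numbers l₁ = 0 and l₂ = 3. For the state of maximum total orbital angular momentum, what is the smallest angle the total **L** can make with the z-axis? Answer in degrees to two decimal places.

The total orbital quantum number L ranges from |l₁ − l₂| to l₁ + l₂ in integer steps.
Allowed values: L = 3.
The maximum is L = 3, with |L_tot| = ℏ√(3·4) = 2√3 ℏ.
The minimum angle with z is arccos(3/√12) ≈ 30.00°.

θ_min ≈ 30.00°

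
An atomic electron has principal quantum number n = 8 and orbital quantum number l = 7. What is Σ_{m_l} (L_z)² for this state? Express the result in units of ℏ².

Σ(L_z)² = 280 ℏ²

The allowed m_l values are -7, -6, -5, -4, -3, -2, -1, 0, 1, 2, 3, 4, 5, 6, 7.
Σ m_l² = 2·(1 + 4 + 9 + 16 + 25 + 36 + 49) = 280.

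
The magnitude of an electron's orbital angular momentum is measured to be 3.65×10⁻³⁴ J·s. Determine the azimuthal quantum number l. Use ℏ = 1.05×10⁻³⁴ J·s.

Dividing by ℏ: |L|/ℏ ≈ 3.476.
l(l+1) ≈ 3.476² ≈ 12.08, so l = 3.

l = 3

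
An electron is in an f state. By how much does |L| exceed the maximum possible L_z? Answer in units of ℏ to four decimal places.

The letter f corresponds to l = 3.
|L| = 2√3 ℏ ≈ 3.4641ℏ, while L_z,max = lℏ = 3ℏ.
The difference is (2√3 − 3)ℏ ≈ 0.4641ℏ.

|L| − L_z,max ≈ 0.4641ℏ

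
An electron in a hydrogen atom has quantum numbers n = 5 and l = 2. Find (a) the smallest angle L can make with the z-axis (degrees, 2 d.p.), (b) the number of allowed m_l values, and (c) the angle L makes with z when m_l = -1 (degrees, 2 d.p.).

θ_min ≈ 35.26°; 5 values; θ(m_l=-1) ≈ 114.09°

cos θ_min = 2/√6, so θ_min ≈ 35.26°.
There are 2l+1 = 5 values of m_l.
For m_l = -1: cos θ = -1/√6, θ ≈ 114.09°.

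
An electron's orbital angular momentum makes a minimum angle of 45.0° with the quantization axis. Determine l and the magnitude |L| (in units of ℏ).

cos θ_min = l/√(l(l+1)) = √(l/(l+1)), so l/(l+1) = cos²(45.0°) = 0.5000.
l = cos²θ/sin²θ ≈ 1.
Then |L| = ℏ√(1·2) = √2 ℏ.

l = 1, |L| = √2 ℏ ≈ 1.414ℏ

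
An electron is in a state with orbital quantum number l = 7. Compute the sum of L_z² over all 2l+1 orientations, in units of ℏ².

Σ(L_z)² = 280 ℏ²

m_l runs from −7 to 7, i.e. {-7, -6, -5, -4, -3, -2, -1, 0, 1, 2, 3, 4, 5, 6, 7}.
Σ m_l² = l(l+1)(2l+1)/3 = 7·8·15/3 = 280.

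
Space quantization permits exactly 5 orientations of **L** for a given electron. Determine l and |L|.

l = 2, |L| = √6 ℏ ≈ 2.449ℏ

2l + 1 = 5 ⇒ l = 2.
Then |L| = √(l(l+1)) ℏ = √6 ℏ.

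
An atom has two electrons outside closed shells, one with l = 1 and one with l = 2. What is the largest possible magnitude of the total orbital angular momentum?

By the triangle rule, |l₁ − l₂| ≤ L ≤ l₁ + l₂.
Allowed values: L = 1, 2, 3.
The largest magnitude corresponds to L = 3: |L_tot| = ℏ√(3·4) = 2√3 ℏ.

|L_tot|_max = 2√3 ℏ ≈ 3.464ℏ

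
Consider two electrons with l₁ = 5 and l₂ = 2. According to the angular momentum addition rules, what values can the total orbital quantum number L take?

L = 3, 4, 5, 6, 7

By the triangle rule, |l₁ − l₂| ≤ L ≤ l₁ + l₂.
L ∈ {3, 4, 5, 6, 7}.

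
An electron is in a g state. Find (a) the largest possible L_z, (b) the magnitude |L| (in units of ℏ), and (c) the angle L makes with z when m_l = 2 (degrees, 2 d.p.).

L_z,max = 4ℏ; |L| = 2√5 ℏ ≈ 4.472ℏ; θ(m_l=2) ≈ 63.43°

A g state has l = 4.
L_z,max = lℏ = 4ℏ.
|L| = ℏ√(4·5) = 2√5 ℏ ≈ 4.472ℏ.
For m_l = 2: cos θ = 2/√20, θ ≈ 63.43°.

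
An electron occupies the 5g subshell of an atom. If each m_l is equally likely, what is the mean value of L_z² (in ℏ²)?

⟨L_z²⟩ = 6.667 ℏ²

The 5g subshell has l = 4.
m_l runs from −4 to 4, i.e. {-4, -3, -2, -1, 0, 1, 2, 3, 4}.
⟨L_z²⟩ = ℏ²·(Σ m_l²)/(2l+1) = ℏ²·60/9 = 6.667ℏ².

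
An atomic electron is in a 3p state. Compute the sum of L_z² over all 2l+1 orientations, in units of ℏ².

For 3p, l = 1.
m_l runs from −1 to 1, i.e. {-1, 0, 1}.
Σ m_l² = l(l+1)(2l+1)/3 = 1·2·3/3 = 2.

Σ(L_z)² = 2 ℏ²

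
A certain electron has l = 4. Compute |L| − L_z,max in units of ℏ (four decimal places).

|L| − L_z,max ≈ 0.4721ℏ

|L| = 2√5 ℏ ≈ 4.4721ℏ, while L_z,max = lℏ = 4ℏ.
The difference is (2√5 − 4)ℏ ≈ 0.4721ℏ.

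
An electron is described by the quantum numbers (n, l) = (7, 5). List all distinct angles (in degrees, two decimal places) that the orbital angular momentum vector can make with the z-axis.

|L| = √(l(l+1)) ℏ = √30 ℏ.
cos θ = m_l/√30 for each m_l ∈ {-5, -4, -3, -2, -1, 0, 1, 2, 3, 4, 5}.

θ ∈ {24.09°, 43.09°, 56.79°, 68.58°, 79.48°, 90.00°, 100.52°, 111.42°, 123.21°, 136.91°, 155.91°}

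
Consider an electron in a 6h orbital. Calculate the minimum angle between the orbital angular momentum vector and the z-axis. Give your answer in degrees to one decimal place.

θ_min ≈ 24.1°

6h means n = 6, l = 5.
|L|² = l(l+1)ℏ² = 30ℏ², so |L| = √30 ℏ.
The smallest angle corresponds to the largest L_z, i.e. m_l = l = 5, giving L_z = 5ℏ.
cos θ_min = 5/√30, so θ_min ≈ 24.1°.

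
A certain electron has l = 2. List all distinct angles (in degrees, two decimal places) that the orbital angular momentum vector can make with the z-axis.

θ ∈ {35.26°, 65.91°, 90.00°, 114.09°, 144.74°}

|L| = √(l(l+1)) ℏ = √6 ℏ.
cos θ = m_l/√6 for each m_l ∈ {-2, -1, 0, 1, 2}.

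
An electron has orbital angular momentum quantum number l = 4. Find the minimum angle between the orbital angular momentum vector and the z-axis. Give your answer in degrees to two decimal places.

θ_min ≈ 26.57°

|L| = √(l(l+1)) ℏ = 2√5 ℏ.
The smallest angle corresponds to the largest L_z, i.e. m_l = l = 4, giving L_z = 4ℏ.
cos θ_min = 4/√20, so θ_min ≈ 26.57°.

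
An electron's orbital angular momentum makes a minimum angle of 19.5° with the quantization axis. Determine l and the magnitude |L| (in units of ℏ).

cos²θ_min = l/(l+1) = 0.8886.
Thus l = 0.8886/(1 − 0.8886) ≈ 8.
Then |L| = ℏ√(8·9) = 6√2 ℏ.

l = 8, |L| = 6√2 ℏ ≈ 8.485ℏ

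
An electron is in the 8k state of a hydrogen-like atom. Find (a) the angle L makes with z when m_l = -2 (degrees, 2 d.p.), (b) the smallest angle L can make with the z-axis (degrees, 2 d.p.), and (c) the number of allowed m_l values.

For 8k, l = 7.
For m_l = -2: cos θ = -2/√56, θ ≈ 105.50°.
cos θ_min = 7/√56, so θ_min ≈ 20.70°.
There are 2l+1 = 15 values of m_l.

θ(m_l=-2) ≈ 105.50°; θ_min ≈ 20.70°; 15 values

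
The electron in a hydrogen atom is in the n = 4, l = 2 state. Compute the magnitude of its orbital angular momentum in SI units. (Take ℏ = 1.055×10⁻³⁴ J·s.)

|L| = 2.584×10⁻³⁴ J·s

|L| = ℏ√(l(l+1)) = ℏ√(2·3) = √6 ℏ
Numerically, |L| = 2.449 × (1.055×10⁻³⁴ J·s) = 2.584×10⁻³⁴ J·s.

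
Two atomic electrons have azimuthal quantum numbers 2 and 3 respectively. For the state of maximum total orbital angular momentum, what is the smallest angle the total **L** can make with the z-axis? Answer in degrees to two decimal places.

Angular momentum addition gives L = |l₁ − l₂|, …, l₁ + l₂.
Allowed values: L = 1, 2, 3, 4, 5.
The maximum is L = 5, with |L_tot| = ℏ√(5·6) = √30 ℏ.
The minimum angle with z is arccos(5/√30) ≈ 24.09°.

θ_min ≈ 24.09°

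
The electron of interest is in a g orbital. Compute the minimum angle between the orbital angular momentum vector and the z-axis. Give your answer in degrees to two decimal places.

θ_min ≈ 26.57°

A g state has l = 4.
|L| = ℏ√(l(l+1)) = 2√5 ℏ.
The smallest angle corresponds to the largest L_z, i.e. m_l = l = 4, giving L_z = 4ℏ.
cos θ_min = 4/√20, so θ_min ≈ 26.57°.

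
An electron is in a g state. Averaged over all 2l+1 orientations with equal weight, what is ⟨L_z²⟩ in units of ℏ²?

⟨L_z²⟩ = 6.667 ℏ²

G corresponds to l = 4.
The allowed m_l values are -4, -3, -2, -1, 0, 1, 2, 3, 4.
⟨L_z²⟩ = ℏ²·l(l+1)/3 = 6.667ℏ².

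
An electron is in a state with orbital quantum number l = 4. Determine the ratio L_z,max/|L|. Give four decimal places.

L_z,max/|L| = 0.8944

|L| = 2√5 ℏ ≈ 4.4721ℏ, while L_z,max = lℏ = 4ℏ.
L_z,max/|L| = 4/√20 = 0.8944.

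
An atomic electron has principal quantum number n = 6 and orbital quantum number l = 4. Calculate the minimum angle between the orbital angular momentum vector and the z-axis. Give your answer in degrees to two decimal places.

|L|² = l(l+1)ℏ² = 20ℏ², so |L| = 2√5 ℏ.
The smallest angle corresponds to the largest L_z, i.e. m_l = l = 4, giving L_z = 4ℏ.
cos θ_min = 4/√20, so θ_min ≈ 26.57°.

θ_min ≈ 26.57°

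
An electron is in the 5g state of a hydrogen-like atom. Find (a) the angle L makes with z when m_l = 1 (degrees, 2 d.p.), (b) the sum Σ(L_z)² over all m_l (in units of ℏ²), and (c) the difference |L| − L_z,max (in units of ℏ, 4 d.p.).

θ(m_l=1) ≈ 77.08°; Σ(L_z)² = 60 ℏ²; |L|−L_z,max ≈ 0.4721ℏ

The 5g subshell has l = 4.
For m_l = 1: cos θ = 1/√20, θ ≈ 77.08°.
Σ m_l² = 60, so Σ(L_z)² = 60 ℏ².
|L| − L_z,max = (2√5 − 4)ℏ ≈ 0.4721ℏ.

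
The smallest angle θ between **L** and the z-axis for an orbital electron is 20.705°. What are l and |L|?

cos θ_min = l/√(l(l+1)) = √(l/(l+1)), so l/(l+1) = cos²(20.705°) = 0.8750.
l = cos²θ/sin²θ ≈ 7.
Then |L| = ℏ√(7·8) = 2√14 ℏ.

l = 7, |L| = 2√14 ℏ ≈ 7.483ℏ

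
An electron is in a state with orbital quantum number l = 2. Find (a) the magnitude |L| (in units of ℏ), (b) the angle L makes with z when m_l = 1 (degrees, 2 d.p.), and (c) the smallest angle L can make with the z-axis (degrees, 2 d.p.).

|L| = ℏ√(2·3) = √6 ℏ ≈ 2.449ℏ.
For m_l = 1: cos θ = 1/√6, θ ≈ 65.91°.
cos θ_min = 2/√6, so θ_min ≈ 35.26°.

|L| = √6 ℏ ≈ 2.449ℏ; θ(m_l=1) ≈ 65.91°; θ_min ≈ 35.26°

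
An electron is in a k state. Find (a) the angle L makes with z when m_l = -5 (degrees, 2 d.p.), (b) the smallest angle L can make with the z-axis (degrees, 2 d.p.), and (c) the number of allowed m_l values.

θ(m_l=-5) ≈ 131.92°; θ_min ≈ 20.70°; 15 values

A k state has l = 7.
For m_l = -5: cos θ = -5/√56, θ ≈ 131.92°.
cos θ_min = 7/√56, so θ_min ≈ 20.70°.
There are 2l+1 = 15 values of m_l.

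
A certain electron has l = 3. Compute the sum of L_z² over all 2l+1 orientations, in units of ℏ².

The allowed m_l values are -3, -2, -1, 0, 1, 2, 3.
Σ m_l² = l(l+1)(2l+1)/3 = 3·4·7/3 = 28.

Σ(L_z)² = 28 ℏ²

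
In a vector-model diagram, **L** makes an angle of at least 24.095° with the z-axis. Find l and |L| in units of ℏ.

cos θ_min = l/√(l(l+1)) = √(l/(l+1)), so l/(l+1) = cos²(24.095°) = 0.8333.
Solving: l = 5.
Then |L| = ℏ√(5·6) = √30 ℏ.

l = 5, |L| = √30 ℏ ≈ 5.477ℏ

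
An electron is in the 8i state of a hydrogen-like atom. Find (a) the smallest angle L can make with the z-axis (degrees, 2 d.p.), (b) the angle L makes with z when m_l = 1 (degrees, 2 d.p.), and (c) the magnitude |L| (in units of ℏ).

8i means n = 8, l = 6.
cos θ_min = 6/√42, so θ_min ≈ 22.21°.
For m_l = 1: cos θ = 1/√42, θ ≈ 81.12°.
|L| = ℏ√(6·7) = √42 ℏ ≈ 6.481ℏ.

θ_min ≈ 22.21°; θ(m_l=1) ≈ 81.12°; |L| = √42 ℏ ≈ 6.481ℏ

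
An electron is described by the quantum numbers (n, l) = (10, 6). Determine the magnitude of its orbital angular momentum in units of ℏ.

|L| = √42 ℏ ≈ 6.481ℏ

|L| = ℏ√(l(l+1)) = ℏ√(6·7) = √42 ℏ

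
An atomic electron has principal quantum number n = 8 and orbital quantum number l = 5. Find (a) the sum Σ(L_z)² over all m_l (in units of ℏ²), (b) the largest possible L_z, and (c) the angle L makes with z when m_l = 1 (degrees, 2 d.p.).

Σ m_l² = 110, so Σ(L_z)² = 110 ℏ².
L_z,max = lℏ = 5ℏ.
For m_l = 1: cos θ = 1/√30, θ ≈ 79.48°.

Σ(L_z)² = 110 ℏ²; L_z,max = 5ℏ; θ(m_l=1) ≈ 79.48°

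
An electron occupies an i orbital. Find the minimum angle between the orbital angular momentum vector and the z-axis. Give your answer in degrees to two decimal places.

θ_min ≈ 22.21°

I corresponds to l = 6.
|L|² = l(l+1)ℏ² = 42ℏ², so |L| = √42 ℏ.
The smallest angle corresponds to the largest L_z, i.e. m_l = l = 6, giving L_z = 6ℏ.
cos θ_min = 6/√42, so θ_min ≈ 22.21°.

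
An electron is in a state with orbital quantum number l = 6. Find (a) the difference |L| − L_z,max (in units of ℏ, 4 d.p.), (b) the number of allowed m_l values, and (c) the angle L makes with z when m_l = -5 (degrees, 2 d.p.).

|L| − L_z,max = (√42 − 6)ℏ ≈ 0.4807ℏ.
There are 2l+1 = 13 values of m_l.
For m_l = -5: cos θ = -5/√42, θ ≈ 140.49°.

|L|−L_z,max ≈ 0.4807ℏ; 13 values; θ(m_l=-5) ≈ 140.49°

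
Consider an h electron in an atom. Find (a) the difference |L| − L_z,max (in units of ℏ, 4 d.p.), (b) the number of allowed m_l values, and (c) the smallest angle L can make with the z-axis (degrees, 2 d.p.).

|L|−L_z,max ≈ 0.4772ℏ; 11 values; θ_min ≈ 24.09°

An h state has l = 5.
|L| − L_z,max = (√30 − 5)ℏ ≈ 0.4772ℏ.
There are 2l+1 = 11 values of m_l.
cos θ_min = 5/√30, so θ_min ≈ 24.09°.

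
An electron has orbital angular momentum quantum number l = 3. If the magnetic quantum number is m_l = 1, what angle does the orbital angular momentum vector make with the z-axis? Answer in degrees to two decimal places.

θ ≈ 73.22°

|L| = √(l(l+1)) ℏ = 2√3 ℏ.
L_z = m_l ℏ = 1ℏ.
cos θ = L_z/|L| = 1/√12, so θ ≈ 73.22°.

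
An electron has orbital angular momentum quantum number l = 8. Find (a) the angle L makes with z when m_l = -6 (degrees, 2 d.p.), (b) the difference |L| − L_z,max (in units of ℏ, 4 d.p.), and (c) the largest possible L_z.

θ(m_l=-6) ≈ 135.00°; |L|−L_z,max ≈ 0.4853ℏ; L_z,max = 8ℏ

For m_l = -6: cos θ = -6/√72, θ ≈ 135.00°.
|L| − L_z,max = (6√2 − 8)ℏ ≈ 0.4853ℏ.
L_z,max = lℏ = 8ℏ.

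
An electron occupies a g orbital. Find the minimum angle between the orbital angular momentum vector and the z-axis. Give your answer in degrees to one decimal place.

A g state has l = 4.
|L| = ℏ√(l(l+1)) = 2√5 ℏ.
The smallest angle corresponds to the largest L_z, i.e. m_l = l = 4, giving L_z = 4ℏ.
cos θ_min = 4/√20, so θ_min ≈ 26.6°.

θ_min ≈ 26.6°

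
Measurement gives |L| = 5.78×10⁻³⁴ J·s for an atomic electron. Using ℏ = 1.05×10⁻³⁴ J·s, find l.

Dividing by ℏ: |L|/ℏ ≈ 5.505.
Set l(l+1) = 30.30; the integer solution is l = 5.

l = 5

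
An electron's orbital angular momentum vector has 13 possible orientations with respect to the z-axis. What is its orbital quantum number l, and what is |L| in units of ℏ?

2l + 1 = 13 ⇒ l = 6.
|L| = ℏ√(l(l+1)) = ℏ√(6·7) = √42 ℏ.

l = 6, |L| = √42 ℏ ≈ 6.481ℏ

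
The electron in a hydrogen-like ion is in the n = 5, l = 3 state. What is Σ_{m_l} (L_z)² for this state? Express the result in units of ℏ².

Σ(L_z)² = 28 ℏ²

m_l ∈ {-3, -2, -1, 0, 1, 2, 3}.
Σ m_l² = l(l+1)(2l+1)/3 = 3·4·7/3 = 28.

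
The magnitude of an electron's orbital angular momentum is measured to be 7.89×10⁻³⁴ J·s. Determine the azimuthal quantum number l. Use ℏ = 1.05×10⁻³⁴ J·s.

l = 7

|L|/ℏ = (7.89×10⁻³⁴)/(1.05×10⁻³⁴) ≈ 7.514.
Set l(l+1) = 56.46; the integer solution is l = 7.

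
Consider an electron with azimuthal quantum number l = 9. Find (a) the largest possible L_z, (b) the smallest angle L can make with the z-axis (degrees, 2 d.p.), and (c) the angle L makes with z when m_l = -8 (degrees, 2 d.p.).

L_z,max = 9ℏ; θ_min ≈ 18.43°; θ(m_l=-8) ≈ 147.49°

L_z,max = lℏ = 9ℏ.
cos θ_min = 9/√90, so θ_min ≈ 18.43°.
For m_l = -8: cos θ = -8/√90, θ ≈ 147.49°.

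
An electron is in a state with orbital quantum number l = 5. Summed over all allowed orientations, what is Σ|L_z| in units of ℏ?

The allowed m_l values are -5, -4, -3, -2, -1, 0, 1, 2, 3, 4, 5.
Σ|m_l| = 2·5(5+1)/2 = 30.

Σ|L_z| = 30 ℏ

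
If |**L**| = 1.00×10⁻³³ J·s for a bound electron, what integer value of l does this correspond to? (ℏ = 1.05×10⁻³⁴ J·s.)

In units of ℏ, |L| ≈ 9.524.
Set l(l+1) = 90.70; the integer solution is l = 9.

l = 9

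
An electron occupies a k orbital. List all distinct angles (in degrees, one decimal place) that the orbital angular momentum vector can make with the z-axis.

A k state has l = 7.
|L| = √(l(l+1)) ℏ = 2√14 ℏ.
cos θ = m_l/√56 for each m_l ∈ {-7, -6, -5, -4, -3, -2, -1, 0, 1, 2, 3, 4, 5, 6, 7}.

θ ∈ {20.7°, 36.7°, 48.1°, 57.7°, 66.4°, 74.5°, 82.3°, 90.0°, 97.7°, 105.5°, 113.6°, 122.3°, 131.9°, 143.3°, 159.3°}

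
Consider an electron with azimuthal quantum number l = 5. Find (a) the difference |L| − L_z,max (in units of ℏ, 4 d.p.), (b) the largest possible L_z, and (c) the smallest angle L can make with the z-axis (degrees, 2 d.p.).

|L| − L_z,max = (√30 − 5)ℏ ≈ 0.4772ℏ.
L_z,max = lℏ = 5ℏ.
cos θ_min = 5/√30, so θ_min ≈ 24.09°.

|L|−L_z,max ≈ 0.4772ℏ; L_z,max = 5ℏ; θ_min ≈ 24.09°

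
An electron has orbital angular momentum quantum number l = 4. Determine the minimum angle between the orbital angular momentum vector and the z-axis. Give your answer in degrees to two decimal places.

θ_min ≈ 26.57°

|L| = √(l(l+1)) ℏ = 2√5 ℏ.
The smallest angle corresponds to the largest L_z, i.e. m_l = l = 4, giving L_z = 4ℏ.
cos θ_min = 4/√20, so θ_min ≈ 26.57°.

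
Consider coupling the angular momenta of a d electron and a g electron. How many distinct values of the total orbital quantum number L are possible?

Angular momentum addition gives L = |l₁ − l₂|, …, l₁ + l₂.
Allowed values: L = 2, 3, 4, 5, 6.
That is 5 values.

5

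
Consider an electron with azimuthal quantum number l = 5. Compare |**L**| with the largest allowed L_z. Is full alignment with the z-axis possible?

|L| = √30 ℏ ≈ 5.4772ℏ, while L_z,max = lℏ = 5ℏ.
Since |L| > L_z,max, the vector can never point exactly along z; the closest it comes is θ_min = arccos(5/√30) ≈ 24.1°.

No: L_z,max = 5ℏ < |L| = √30 ℏ ≈ 5.477ℏ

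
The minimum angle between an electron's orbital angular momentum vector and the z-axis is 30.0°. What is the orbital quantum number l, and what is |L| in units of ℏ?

l = 3, |L| = 2√3 ℏ ≈ 3.464ℏ

cos θ_min = l/√(l(l+1)) = √(l/(l+1)), so l/(l+1) = cos²(30.0°) = 0.7500.
l = cos²θ/sin²θ ≈ 3.
Then |L| = ℏ√(3·4) = 2√3 ℏ.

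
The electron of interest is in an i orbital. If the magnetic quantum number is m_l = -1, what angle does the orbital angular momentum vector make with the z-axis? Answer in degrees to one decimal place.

θ ≈ 98.9°

I corresponds to l = 6.
|L|² = l(l+1)ℏ² = 42ℏ², so |L| = √42 ℏ.
L_z = m_l ℏ = −1ℏ.
cos θ = L_z/|L| = -1/√42, so θ ≈ 98.9°.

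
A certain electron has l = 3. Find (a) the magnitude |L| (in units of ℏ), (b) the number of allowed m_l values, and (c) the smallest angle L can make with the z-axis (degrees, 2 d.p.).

|L| = 2√3 ℏ ≈ 3.464ℏ; 7 values; θ_min ≈ 30.00°

|L| = ℏ√(3·4) = 2√3 ℏ ≈ 3.464ℏ.
There are 2l+1 = 7 values of m_l.
cos θ_min = 3/√12, so θ_min ≈ 30.00°.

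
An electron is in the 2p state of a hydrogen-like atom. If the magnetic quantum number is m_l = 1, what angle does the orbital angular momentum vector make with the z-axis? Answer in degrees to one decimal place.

For 2p, l = 1.
|L| = ℏ√(l(l+1)) = √2 ℏ.
L_z = m_l ℏ = 1ℏ.
cos θ = L_z/|L| = 1/√2, so θ ≈ 45.0°.

θ ≈ 45.0°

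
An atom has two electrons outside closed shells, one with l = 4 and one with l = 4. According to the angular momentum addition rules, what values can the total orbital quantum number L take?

L = 0, 1, 2, 3, 4, 5, 6, 7, 8

The total orbital quantum number L ranges from |l₁ − l₂| to l₁ + l₂ in integer steps.
So L can be 0, 1, 2, 3, 4, 5, 6, 7, 8.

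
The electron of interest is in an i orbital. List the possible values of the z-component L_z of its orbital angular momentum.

L_z ∈ {−6ℏ, −5ℏ, −4ℏ, −3ℏ, −2ℏ, −ℏ, 0, ℏ, 2ℏ, 3ℏ, 4ℏ, 5ℏ, 6ℏ}

For an i orbital, l = 6.
L_z = m_l ℏ with m_l ranging from −l to +l in integer steps.
For l = 6: m_l ∈ {-6, -5, -4, -3, -2, -1, 0, 1, 2, 3, 4, 5, 6}.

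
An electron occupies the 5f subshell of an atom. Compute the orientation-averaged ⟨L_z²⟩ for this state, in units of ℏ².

For 5f, l = 3.
m_l runs from −3 to 3, i.e. {-3, -2, -1, 0, 1, 2, 3}.
Average of L_z² over 7 states: 28/7 ℏ² = 4 ℏ².

⟨L_z²⟩ = 4 ℏ²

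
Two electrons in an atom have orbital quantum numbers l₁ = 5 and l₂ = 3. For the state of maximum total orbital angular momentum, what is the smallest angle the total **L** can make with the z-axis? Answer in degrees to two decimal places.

L runs from |5 − 3| = 2 to 5 + 3 = 8.
So L can be 2, 3, 4, 5, 6, 7, 8.
The maximum is L = 8, with |L_tot| = ℏ√(8·9) = 6√2 ℏ.
The minimum angle with z is arccos(8/√72) ≈ 19.47°.

θ_min ≈ 19.47°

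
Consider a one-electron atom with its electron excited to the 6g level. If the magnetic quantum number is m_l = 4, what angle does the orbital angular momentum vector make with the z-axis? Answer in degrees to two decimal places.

θ ≈ 26.57°

The 6g level has l = 4.
|L| = √(l(l+1)) ℏ = 2√5 ℏ.
L_z = m_l ℏ = 4ℏ.
cos θ = L_z/|L| = 4/√20, so θ ≈ 26.57°.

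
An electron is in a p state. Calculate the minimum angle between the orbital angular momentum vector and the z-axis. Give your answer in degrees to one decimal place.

θ_min ≈ 45.0°

A p state has l = 1.
|L| = ℏ√(l(l+1)) = √2 ℏ.
The smallest angle corresponds to the largest L_z, i.e. m_l = l = 1, giving L_z = 1ℏ.
cos θ_min = 1/√2, so θ_min ≈ 45.0°.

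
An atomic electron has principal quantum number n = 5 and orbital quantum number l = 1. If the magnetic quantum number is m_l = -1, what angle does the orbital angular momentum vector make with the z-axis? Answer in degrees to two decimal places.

|L| = ℏ√(l(l+1)) = √2 ℏ.
L_z = m_l ℏ = −1ℏ.
cos θ = L_z/|L| = -1/√2, so θ ≈ 135.00°.

θ ≈ 135.00°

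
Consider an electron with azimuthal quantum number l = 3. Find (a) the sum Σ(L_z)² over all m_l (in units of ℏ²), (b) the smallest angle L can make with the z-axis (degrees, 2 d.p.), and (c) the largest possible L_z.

Σ(L_z)² = 28 ℏ²; θ_min ≈ 30.00°; L_z,max = 3ℏ

Σ m_l² = 28, so Σ(L_z)² = 28 ℏ².
cos θ_min = 3/√12, so θ_min ≈ 30.00°.
L_z,max = lℏ = 3ℏ.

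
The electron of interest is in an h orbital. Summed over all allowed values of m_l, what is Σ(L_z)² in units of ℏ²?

Σ(L_z)² = 110 ℏ²

H corresponds to l = 5.
The allowed m_l values are -5, -4, -3, -2, -1, 0, 1, 2, 3, 4, 5.
Summing m² from −5 to 5: Σ m_l² = 110.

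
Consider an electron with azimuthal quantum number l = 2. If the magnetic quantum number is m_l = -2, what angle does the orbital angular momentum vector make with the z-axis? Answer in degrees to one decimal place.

|L| = √(l(l+1)) ℏ = √6 ℏ.
L_z = m_l ℏ = −2ℏ.
cos θ = L_z/|L| = -2/√6, so θ ≈ 144.7°.

θ ≈ 144.7°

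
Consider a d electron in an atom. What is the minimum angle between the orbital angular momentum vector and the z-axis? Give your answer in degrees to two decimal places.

θ_min ≈ 35.26°

For a d orbital, l = 2.
|L|² = l(l+1)ℏ² = 6ℏ², so |L| = √6 ℏ.
The smallest angle corresponds to the largest L_z, i.e. m_l = l = 2, giving L_z = 2ℏ.
cos θ_min = 2/√6, so θ_min ≈ 35.26°.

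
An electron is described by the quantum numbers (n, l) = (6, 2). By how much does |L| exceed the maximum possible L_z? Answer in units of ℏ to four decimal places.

|L| = √6 ℏ ≈ 2.4495ℏ, while L_z,max = lℏ = 2ℏ.
The difference is (√6 − 2)ℏ ≈ 0.4495ℏ.

|L| − L_z,max ≈ 0.4495ℏ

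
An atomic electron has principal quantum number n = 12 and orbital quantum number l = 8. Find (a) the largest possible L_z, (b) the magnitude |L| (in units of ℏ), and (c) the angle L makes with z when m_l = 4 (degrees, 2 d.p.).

L_z,max = lℏ = 8ℏ.
|L| = ℏ√(8·9) = 6√2 ℏ ≈ 8.485ℏ.
For m_l = 4: cos θ = 4/√72, θ ≈ 61.87°.

L_z,max = 8ℏ; |L| = 6√2 ℏ ≈ 8.485ℏ; θ(m_l=4) ≈ 61.87°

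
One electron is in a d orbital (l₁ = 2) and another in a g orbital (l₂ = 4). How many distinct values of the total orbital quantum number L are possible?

5

By the triangle rule, |l₁ − l₂| ≤ L ≤ l₁ + l₂.
So L can be 2, 3, 4, 5, 6.
That is 5 values.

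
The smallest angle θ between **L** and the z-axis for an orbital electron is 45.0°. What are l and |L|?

l = 1, |L| = √2 ℏ ≈ 1.414ℏ

cos θ_min = l/√(l(l+1)) = √(l/(l+1)), so l/(l+1) = cos²(45.0°) = 0.5000.
Solving: l = 1.
Then |L| = ℏ√(1·2) = √2 ℏ.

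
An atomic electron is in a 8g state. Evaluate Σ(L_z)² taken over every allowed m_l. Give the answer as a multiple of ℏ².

Σ(L_z)² = 60 ℏ²

8g means n = 8, l = 4.
The allowed m_l values are -4, -3, -2, -1, 0, 1, 2, 3, 4.
Σ m_l² = 2·(1 + 4 + 9 + 16) = 60.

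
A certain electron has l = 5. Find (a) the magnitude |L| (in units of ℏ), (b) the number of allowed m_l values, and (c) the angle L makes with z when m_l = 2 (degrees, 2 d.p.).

|L| = ℏ√(5·6) = √30 ℏ ≈ 5.477ℏ.
There are 2l+1 = 11 values of m_l.
For m_l = 2: cos θ = 2/√30, θ ≈ 68.58°.

|L| = √30 ℏ ≈ 5.477ℏ; 11 values; θ(m_l=2) ≈ 68.58°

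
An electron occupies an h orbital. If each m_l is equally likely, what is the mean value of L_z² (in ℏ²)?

⟨L_z²⟩ = 10 ℏ²

For an h orbital, l = 5.
m_l runs from −5 to 5, i.e. {-5, -4, -3, -2, -1, 0, 1, 2, 3, 4, 5}.
Average of L_z² over 11 states: 110/11 ℏ² = 10 ℏ².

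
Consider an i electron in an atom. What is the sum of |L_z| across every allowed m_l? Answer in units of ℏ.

For an i orbital, l = 6.
The allowed m_l values are -6, -5, -4, -3, -2, -1, 0, 1, 2, 3, 4, 5, 6.
Σ|m_l| = 2·6(6+1)/2 = 42.

Σ|L_z| = 42 ℏ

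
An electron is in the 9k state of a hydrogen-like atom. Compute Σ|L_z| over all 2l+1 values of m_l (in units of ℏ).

9k means n = 9, l = 7.
m_l runs from −7 to 7, i.e. {-7, -6, -5, -4, -3, -2, -1, 0, 1, 2, 3, 4, 5, 6, 7}.
Σ|m_l| = 2(1+2+…+7) = 56.

Σ|L_z| = 56 ℏ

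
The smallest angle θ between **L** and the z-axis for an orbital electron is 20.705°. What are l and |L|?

cos²θ_min = l/(l+1) = 0.8750.
Solving: l = 7.
Then |L| = ℏ√(7·8) = 2√14 ℏ.

l = 7, |L| = 2√14 ℏ ≈ 7.483ℏ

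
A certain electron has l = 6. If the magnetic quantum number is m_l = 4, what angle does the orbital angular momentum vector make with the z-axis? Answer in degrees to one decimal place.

|L| = ℏ√(l(l+1)) = √42 ℏ.
L_z = m_l ℏ = 4ℏ.
cos θ = L_z/|L| = 4/√42, so θ ≈ 51.9°.

θ ≈ 51.9°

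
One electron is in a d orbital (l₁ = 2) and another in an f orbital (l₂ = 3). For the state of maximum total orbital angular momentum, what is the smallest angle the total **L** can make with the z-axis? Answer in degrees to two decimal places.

Angular momentum addition gives L = |l₁ − l₂|, …, l₁ + l₂.
Allowed values: L = 1, 2, 3, 4, 5.
The maximum is L = 5, with |L_tot| = ℏ√(5·6) = √30 ℏ.
The minimum angle with z is arccos(5/√30) ≈ 24.09°.

θ_min ≈ 24.09°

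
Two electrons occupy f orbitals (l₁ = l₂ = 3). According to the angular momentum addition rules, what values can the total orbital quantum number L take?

By the triangle rule, |l₁ − l₂| ≤ L ≤ l₁ + l₂.
So L can be 0, 1, 2, 3, 4, 5, 6.

L = 0, 1, 2, 3, 4, 5, 6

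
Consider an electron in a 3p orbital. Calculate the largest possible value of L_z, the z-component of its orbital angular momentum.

For 3p, l = 1.
L_z = m_l ℏ with m_l ∈ {−1, …, 1}; the maximum is m_l = 1.

L_z,max = 1ℏ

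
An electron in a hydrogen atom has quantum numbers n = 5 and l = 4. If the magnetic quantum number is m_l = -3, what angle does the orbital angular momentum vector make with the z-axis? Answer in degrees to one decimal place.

θ ≈ 132.1°

|L| = ℏ√(l(l+1)) = 2√5 ℏ.
L_z = m_l ℏ = −3ℏ.
cos θ = L_z/|L| = -3/√20, so θ ≈ 132.1°.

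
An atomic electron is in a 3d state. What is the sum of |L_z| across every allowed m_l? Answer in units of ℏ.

3d means n = 3, l = 2.
m_l ∈ {-2, -1, 0, 1, 2}.
Σ|m_l| = 2·2(2+1)/2 = 6.

Σ|L_z| = 6 ℏ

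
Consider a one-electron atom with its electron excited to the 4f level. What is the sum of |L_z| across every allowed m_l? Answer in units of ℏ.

The 4f level has l = 3.
m_l runs from −3 to 3, i.e. {-3, -2, -1, 0, 1, 2, 3}.
Σ|m_l| = l(l+1) = 12.

Σ|L_z| = 12 ℏ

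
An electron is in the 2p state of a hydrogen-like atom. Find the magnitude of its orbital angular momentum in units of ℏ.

For 2p, l = 1.
|L| = ℏ√(l(l+1)) = ℏ√(1·2) = √2 ℏ

|L| = √2 ℏ ≈ 1.414ℏ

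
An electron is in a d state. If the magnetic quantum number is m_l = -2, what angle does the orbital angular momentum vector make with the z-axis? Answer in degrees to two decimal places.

A d state has l = 2.
|L| = ℏ√(l(l+1)) = √6 ℏ.
L_z = m_l ℏ = −2ℏ.
cos θ = L_z/|L| = -2/√6, so θ ≈ 144.74°.

θ ≈ 144.74°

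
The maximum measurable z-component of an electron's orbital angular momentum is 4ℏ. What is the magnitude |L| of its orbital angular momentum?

Since max m_l = l, l = 4.
Then |L| = ℏ√(4·5) = 2√5 ℏ.

|L| = 2√5 ℏ ≈ 4.472ℏ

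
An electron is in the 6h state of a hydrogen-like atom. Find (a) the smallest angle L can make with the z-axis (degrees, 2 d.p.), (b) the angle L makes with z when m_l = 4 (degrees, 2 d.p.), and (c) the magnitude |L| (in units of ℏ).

θ_min ≈ 24.09°; θ(m_l=4) ≈ 43.09°; |L| = √30 ℏ ≈ 5.477ℏ

6h means n = 6, l = 5.
cos θ_min = 5/√30, so θ_min ≈ 24.09°.
For m_l = 4: cos θ = 4/√30, θ ≈ 43.09°.
|L| = ℏ√(5·6) = √30 ℏ ≈ 5.477ℏ.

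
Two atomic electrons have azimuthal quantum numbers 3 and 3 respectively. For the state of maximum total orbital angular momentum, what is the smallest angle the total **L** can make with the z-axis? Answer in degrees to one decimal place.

By the triangle rule, |l₁ − l₂| ≤ L ≤ l₁ + l₂.
Allowed values: L = 0, 1, 2, 3, 4, 5, 6.
The maximum is L = 6, with |L_tot| = ℏ√(6·7) = √42 ℏ.
The minimum angle with z is arccos(6/√42) ≈ 22.2°.

θ_min ≈ 22.2°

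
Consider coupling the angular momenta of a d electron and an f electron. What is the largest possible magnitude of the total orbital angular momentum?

|L_tot|_max = √30 ℏ ≈ 5.477ℏ

L runs from |2 − 3| = 1 to 2 + 3 = 5.
L ∈ {1, 2, 3, 4, 5}.
The largest magnitude corresponds to L = 5: |L_tot| = ℏ√(5·6) = √30 ℏ.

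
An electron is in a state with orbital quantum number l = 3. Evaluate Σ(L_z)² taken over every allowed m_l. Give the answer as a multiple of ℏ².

m_l runs from −3 to 3, i.e. {-3, -2, -1, 0, 1, 2, 3}.
Σ m_l² = l(l+1)(2l+1)/3 = 3·4·7/3 = 28.

Σ(L_z)² = 28 ℏ²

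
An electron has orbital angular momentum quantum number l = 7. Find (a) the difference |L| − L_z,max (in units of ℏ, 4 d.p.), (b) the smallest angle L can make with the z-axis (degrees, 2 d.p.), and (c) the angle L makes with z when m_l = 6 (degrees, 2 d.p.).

|L| − L_z,max = (2√14 − 7)ℏ ≈ 0.4833ℏ.
cos θ_min = 7/√56, so θ_min ≈ 20.70°.
For m_l = 6: cos θ = 6/√56, θ ≈ 36.70°.

|L|−L_z,max ≈ 0.4833ℏ; θ_min ≈ 20.70°; θ(m_l=6) ≈ 36.70°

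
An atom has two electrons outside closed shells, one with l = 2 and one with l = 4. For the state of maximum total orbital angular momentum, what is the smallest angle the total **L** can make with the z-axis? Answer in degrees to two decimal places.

θ_min ≈ 22.21°

Angular momentum addition gives L = |l₁ − l₂|, …, l₁ + l₂.
L ∈ {2, 3, 4, 5, 6}.
The maximum is L = 6, with |L_tot| = ℏ√(6·7) = √42 ℏ.
The minimum angle with z is arccos(6/√42) ≈ 22.21°.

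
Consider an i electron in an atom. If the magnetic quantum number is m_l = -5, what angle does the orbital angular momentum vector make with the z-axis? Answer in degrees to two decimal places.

For an i orbital, l = 6.
|L|² = l(l+1)ℏ² = 42ℏ², so |L| = √42 ℏ.
L_z = m_l ℏ = −5ℏ.
cos θ = L_z/|L| = -5/√42, so θ ≈ 140.49°.

θ ≈ 140.49°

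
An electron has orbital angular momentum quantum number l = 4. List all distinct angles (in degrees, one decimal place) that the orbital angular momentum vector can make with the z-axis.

θ ∈ {26.6°, 47.9°, 63.4°, 77.1°, 90.0°, 102.9°, 116.6°, 132.1°, 153.4°}

|L| = √(l(l+1)) ℏ = 2√5 ℏ.
cos θ = m_l/√20 for each m_l ∈ {-4, -3, -2, -1, 0, 1, 2, 3, 4}.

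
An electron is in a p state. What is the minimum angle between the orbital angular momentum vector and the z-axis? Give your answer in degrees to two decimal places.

For a p orbital, l = 1.
|L|² = l(l+1)ℏ² = 2ℏ², so |L| = √2 ℏ.
The smallest angle corresponds to the largest L_z, i.e. m_l = l = 1, giving L_z = 1ℏ.
cos θ_min = 1/√2, so θ_min ≈ 45.00°.

θ_min ≈ 45.00°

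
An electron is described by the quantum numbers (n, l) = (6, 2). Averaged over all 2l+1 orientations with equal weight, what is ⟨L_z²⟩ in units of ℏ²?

⟨L_z²⟩ = 2 ℏ²

m_l ∈ {-2, -1, 0, 1, 2}.
Average of L_z² over 5 states: 10/5 ℏ² = 2 ℏ².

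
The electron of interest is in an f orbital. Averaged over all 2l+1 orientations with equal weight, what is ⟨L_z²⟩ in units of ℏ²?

⟨L_z²⟩ = 4 ℏ²

For an f orbital, l = 3.
m_l runs from −3 to 3, i.e. {-3, -2, -1, 0, 1, 2, 3}.
⟨L_z²⟩ = ℏ²·l(l+1)/3 = 4ℏ².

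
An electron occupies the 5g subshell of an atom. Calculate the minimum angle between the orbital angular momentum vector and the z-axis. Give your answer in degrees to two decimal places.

The 5g subshell has l = 4.
|L| = ℏ√(l(l+1)) = 2√5 ℏ.
The smallest angle corresponds to the largest L_z, i.e. m_l = l = 4, giving L_z = 4ℏ.
cos θ_min = 4/√20, so θ_min ≈ 26.57°.

θ_min ≈ 26.57°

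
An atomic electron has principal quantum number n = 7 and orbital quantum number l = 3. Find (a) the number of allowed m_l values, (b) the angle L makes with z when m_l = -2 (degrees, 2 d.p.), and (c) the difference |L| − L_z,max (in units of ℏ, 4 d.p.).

7 values; θ(m_l=-2) ≈ 125.26°; |L|−L_z,max ≈ 0.4641ℏ

There are 2l+1 = 7 values of m_l.
For m_l = -2: cos θ = -2/√12, θ ≈ 125.26°.
|L| − L_z,max = (2√3 − 3)ℏ ≈ 0.4641ℏ.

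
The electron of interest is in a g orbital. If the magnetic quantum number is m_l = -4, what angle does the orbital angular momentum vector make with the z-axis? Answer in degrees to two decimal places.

A g state has l = 4.
|L|² = l(l+1)ℏ² = 20ℏ², so |L| = 2√5 ℏ.
L_z = m_l ℏ = −4ℏ.
cos θ = L_z/|L| = -4/√20, so θ ≈ 153.43°.

θ ≈ 153.43°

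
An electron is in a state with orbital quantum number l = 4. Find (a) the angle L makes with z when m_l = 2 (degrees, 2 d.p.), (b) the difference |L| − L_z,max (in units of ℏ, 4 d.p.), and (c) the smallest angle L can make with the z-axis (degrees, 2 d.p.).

θ(m_l=2) ≈ 63.43°; |L|−L_z,max ≈ 0.4721ℏ; θ_min ≈ 26.57°

For m_l = 2: cos θ = 2/√20, θ ≈ 63.43°.
|L| − L_z,max = (2√5 − 4)ℏ ≈ 0.4721ℏ.
cos θ_min = 4/√20, so θ_min ≈ 26.57°.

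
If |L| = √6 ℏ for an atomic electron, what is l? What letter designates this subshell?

(|L|/ℏ)² = l(l+1) = 6.
Solving: l = 2.

l = 2 (d orbital)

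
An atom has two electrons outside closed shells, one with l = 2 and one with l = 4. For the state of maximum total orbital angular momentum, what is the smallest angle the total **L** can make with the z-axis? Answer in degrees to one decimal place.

Angular momentum addition gives L = |l₁ − l₂|, …, l₁ + l₂.
So L can be 2, 3, 4, 5, 6.
The maximum is L = 6, with |L_tot| = ℏ√(6·7) = √42 ℏ.
The minimum angle with z is arccos(6/√42) ≈ 22.2°.

θ_min ≈ 22.2°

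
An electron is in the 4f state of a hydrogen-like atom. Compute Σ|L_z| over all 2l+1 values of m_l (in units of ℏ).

For 4f, l = 3.
The allowed m_l values are -3, -2, -1, 0, 1, 2, 3.
Σ|m_l| = 2(1+2+…+3) = 12.

Σ|L_z| = 12 ℏ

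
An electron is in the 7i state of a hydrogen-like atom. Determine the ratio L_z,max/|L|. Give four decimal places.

L_z,max/|L| = 0.9258

For 7i, l = 6.
|L| = √42 ℏ ≈ 6.4807ℏ, while L_z,max = lℏ = 6ℏ.
L_z,max/|L| = 6/√42 = 0.9258.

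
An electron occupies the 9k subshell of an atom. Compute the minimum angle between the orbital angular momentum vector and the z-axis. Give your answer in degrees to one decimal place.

For 9k, l = 7.
|L| = √(l(l+1)) ℏ = 2√14 ℏ.
The smallest angle corresponds to the largest L_z, i.e. m_l = l = 7, giving L_z = 7ℏ.
cos θ_min = 7/√56, so θ_min ≈ 20.7°.

θ_min ≈ 20.7°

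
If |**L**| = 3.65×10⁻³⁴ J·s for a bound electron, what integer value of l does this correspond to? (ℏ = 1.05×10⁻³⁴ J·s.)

l = 3

In units of ℏ, |L| ≈ 3.476.
l(l+1) ≈ 3.476² ≈ 12.08, so l = 3.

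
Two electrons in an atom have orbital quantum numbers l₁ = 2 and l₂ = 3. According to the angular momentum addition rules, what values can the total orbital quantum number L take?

L runs from |2 − 3| = 1 to 2 + 3 = 5.
L ∈ {1, 2, 3, 4, 5}.

L = 1, 2, 3, 4, 5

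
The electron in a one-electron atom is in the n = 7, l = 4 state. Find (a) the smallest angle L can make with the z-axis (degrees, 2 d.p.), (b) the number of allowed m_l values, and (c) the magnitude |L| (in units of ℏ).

cos θ_min = 4/√20, so θ_min ≈ 26.57°.
There are 2l+1 = 9 values of m_l.
|L| = ℏ√(4·5) = 2√5 ℏ ≈ 4.472ℏ.

θ_min ≈ 26.57°; 9 values; |L| = 2√5 ℏ ≈ 4.472ℏ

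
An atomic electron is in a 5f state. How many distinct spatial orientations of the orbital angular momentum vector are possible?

5f means n = 5, l = 3.
The number of m_l values is 2l + 1 = 2·3 + 1 = 7.

7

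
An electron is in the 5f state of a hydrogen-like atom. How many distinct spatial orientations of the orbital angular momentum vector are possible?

7

The 5f subshell has l = 3.
The number of m_l values is 2l + 1 = 2·3 + 1 = 7.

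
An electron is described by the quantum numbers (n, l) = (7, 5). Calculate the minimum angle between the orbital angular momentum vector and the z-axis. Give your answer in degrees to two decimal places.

|L|² = l(l+1)ℏ² = 30ℏ², so |L| = √30 ℏ.
The smallest angle corresponds to the largest L_z, i.e. m_l = l = 5, giving L_z = 5ℏ.
cos θ_min = 5/√30, so θ_min ≈ 24.09°.

θ_min ≈ 24.09°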